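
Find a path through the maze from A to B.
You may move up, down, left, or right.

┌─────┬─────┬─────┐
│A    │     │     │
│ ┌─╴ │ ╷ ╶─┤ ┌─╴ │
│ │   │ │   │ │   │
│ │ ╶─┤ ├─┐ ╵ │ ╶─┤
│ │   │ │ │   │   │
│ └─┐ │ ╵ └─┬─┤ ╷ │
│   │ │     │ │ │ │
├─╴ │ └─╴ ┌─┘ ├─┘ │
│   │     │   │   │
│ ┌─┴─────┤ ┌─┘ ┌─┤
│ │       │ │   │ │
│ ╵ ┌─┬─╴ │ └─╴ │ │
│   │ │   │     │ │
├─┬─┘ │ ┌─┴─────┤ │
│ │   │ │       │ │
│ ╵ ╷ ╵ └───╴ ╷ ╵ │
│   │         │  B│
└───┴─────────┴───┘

Finding the shortest path through the maze:
Path length: 24 steps
Directions: down → down → down → right → down → left → down → down → right → up → right → right → right → down → left → down → down → right → right → right → up → right → down → right

Solution:

┌─────┬─────┬─────┐
│A    │     │     │
│ ┌─╴ │ ╷ ╶─┤ ┌─╴ │
│↓│   │ │   │ │   │
│ │ ╶─┤ ├─┐ ╵ │ ╶─┤
│↓│   │ │ │   │   │
│ └─┐ │ ╵ └─┬─┤ ╷ │
│↳ ↓│ │     │ │ │ │
├─╴ │ └─╴ ┌─┘ ├─┘ │
│↓ ↲│     │   │   │
│ ┌─┴─────┤ ┌─┘ ┌─┤
│↓│↱ → → ↓│ │   │ │
│ ╵ ┌─┬─╴ │ └─╴ │ │
│↳ ↑│ │↓ ↲│     │ │
├─┬─┘ │ ┌─┴─────┤ │
│ │   │↓│    ↱ ↓│ │
│ ╵ ╷ ╵ └───╴ ╷ ╵ │
│   │  ↳ → → ↑│↳ B│
└───┴─────────┴───┘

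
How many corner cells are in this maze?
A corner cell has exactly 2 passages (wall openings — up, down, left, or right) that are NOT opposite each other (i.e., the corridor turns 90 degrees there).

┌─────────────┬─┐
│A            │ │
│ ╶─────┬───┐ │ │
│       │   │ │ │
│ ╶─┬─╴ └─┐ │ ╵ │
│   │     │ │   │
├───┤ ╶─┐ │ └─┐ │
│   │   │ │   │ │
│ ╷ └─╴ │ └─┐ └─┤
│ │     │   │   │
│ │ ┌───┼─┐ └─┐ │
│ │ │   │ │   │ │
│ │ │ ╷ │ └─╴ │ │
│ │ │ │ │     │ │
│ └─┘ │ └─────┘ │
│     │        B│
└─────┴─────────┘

Counting corner cells (2 non-opposite passages):
Total corners: 29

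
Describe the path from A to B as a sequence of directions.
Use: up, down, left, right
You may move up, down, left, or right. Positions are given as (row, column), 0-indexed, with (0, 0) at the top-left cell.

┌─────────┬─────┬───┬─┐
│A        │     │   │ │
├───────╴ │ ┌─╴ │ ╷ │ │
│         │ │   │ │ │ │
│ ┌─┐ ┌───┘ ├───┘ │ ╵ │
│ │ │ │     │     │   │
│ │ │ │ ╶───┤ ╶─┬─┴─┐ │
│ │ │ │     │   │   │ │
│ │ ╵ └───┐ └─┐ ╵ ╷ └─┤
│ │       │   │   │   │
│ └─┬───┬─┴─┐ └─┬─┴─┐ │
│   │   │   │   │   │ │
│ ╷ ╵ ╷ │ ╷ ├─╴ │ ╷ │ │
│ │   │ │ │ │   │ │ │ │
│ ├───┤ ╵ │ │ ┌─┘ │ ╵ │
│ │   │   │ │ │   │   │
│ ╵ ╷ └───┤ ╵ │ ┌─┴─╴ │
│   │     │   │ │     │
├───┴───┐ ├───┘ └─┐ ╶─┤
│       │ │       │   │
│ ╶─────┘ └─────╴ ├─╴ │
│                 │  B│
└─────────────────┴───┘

Finding the path and converting it to directions:
Path through cells: (0,0) → (0,1) → (0,2) → (0,3) → (0,4) → (1,4) → (1,3) → (1,2) → (1,1) → (1,0) → (2,0) → (3,0) → (4,0) → (5,0) → (6,0) → (7,0) → (8,0) → (8,1) → (7,1) → (7,2) → (8,2) → (8,3) → (8,4) → (9,4) → (10,4) → (10,5) → (10,6) → (10,7) → (10,8) → (9,8) → (9,7) → (8,7) → (7,7) → (7,8) → (6,8) → (5,8) → (5,9) → (6,9) → (7,9) → (7,10) → (8,10) → (8,9) → (9,9) → (9,10) → (10,10)
Directions: right, right, right, right, down, left, left, left, left, down, down, down, down, down, down, down, right, up, right, down, right, right, down, down, right, right, right, right, up, left, up, up, right, up, up, right, down, down, right, down, left, down, right, down

Solution:

┌─────────┬─────┬───┬─┐
│A → → → ↓│     │   │ │
├───────╴ │ ┌─╴ │ ╷ │ │
│↓ ← ← ← ↲│ │   │ │ │ │
│ ┌─┐ ┌───┘ ├───┘ │ ╵ │
│↓│ │ │     │     │   │
│ │ │ │ ╶───┤ ╶─┬─┴─┐ │
│↓│ │ │     │   │   │ │
│ │ ╵ └───┐ └─┐ ╵ ╷ └─┤
│↓│       │   │   │   │
│ └─┬───┬─┴─┐ └─┬─┴─┐ │
│↓  │   │   │   │↱ ↓│ │
│ ╷ ╵ ╷ │ ╷ ├─╴ │ ╷ │ │
│↓│   │ │ │ │   │↑│↓│ │
│ ├───┤ ╵ │ │ ┌─┘ │ ╵ │
│↓│↱ ↓│   │ │ │↱ ↑│↳ ↓│
│ ╵ ╷ └───┤ ╵ │ ┌─┴─╴ │
│↳ ↑│↳ → ↓│   │↑│  ↓ ↲│
├───┴───┐ ├───┘ └─┐ ╶─┤
│       │↓│    ↑ ↰│↳ ↓│
│ ╶─────┘ └─────╴ ├─╴ │
│        ↳ → → → ↑│  B│
└─────────────────┴───┘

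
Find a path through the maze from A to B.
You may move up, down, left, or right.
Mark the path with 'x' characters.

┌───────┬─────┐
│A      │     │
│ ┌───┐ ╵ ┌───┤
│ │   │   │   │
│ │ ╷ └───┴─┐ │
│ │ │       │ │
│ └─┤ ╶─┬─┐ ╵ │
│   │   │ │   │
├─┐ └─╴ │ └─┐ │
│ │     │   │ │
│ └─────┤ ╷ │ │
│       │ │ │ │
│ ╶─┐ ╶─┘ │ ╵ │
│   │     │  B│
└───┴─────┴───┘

Finding the shortest path through the maze:
Path length: 18 steps
Directions: down → down → down → right → down → right → right → up → left → up → right → right → right → down → right → down → down → down

Solution:

┌───────┬─────┐
│A      │     │
│ ┌───┐ ╵ ┌───┤
│x│   │   │   │
│ │ ╷ └───┴─┐ │
│x│ │x x x x│ │
│ └─┤ ╶─┬─┐ ╵ │
│x x│x x│ │x x│
├─┐ └─╴ │ └─┐ │
│ │x x x│   │x│
│ └─────┤ ╷ │ │
│       │ │ │x│
│ ╶─┐ ╶─┘ │ ╵ │
│   │     │  B│
└───┴─────┴───┘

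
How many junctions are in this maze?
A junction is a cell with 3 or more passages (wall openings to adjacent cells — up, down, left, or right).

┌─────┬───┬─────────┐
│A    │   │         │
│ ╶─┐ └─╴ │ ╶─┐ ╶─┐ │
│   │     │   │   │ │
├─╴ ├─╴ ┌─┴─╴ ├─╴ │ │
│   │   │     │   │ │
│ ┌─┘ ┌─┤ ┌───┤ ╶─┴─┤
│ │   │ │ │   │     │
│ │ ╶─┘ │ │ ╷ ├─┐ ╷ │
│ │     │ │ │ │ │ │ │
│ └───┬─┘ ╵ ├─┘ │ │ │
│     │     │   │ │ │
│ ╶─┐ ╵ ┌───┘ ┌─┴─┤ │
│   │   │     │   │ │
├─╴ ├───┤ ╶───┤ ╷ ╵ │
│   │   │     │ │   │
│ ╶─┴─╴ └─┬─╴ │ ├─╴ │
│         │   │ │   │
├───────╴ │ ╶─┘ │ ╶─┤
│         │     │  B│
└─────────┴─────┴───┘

Checking each cell for number of passages:

Junctions found (3+ passages):
  (0, 7): 3 passages
  (1, 3): 3 passages
  (3, 8): 3 passages
  (5, 0): 3 passages
  (5, 4): 3 passages
  (7, 9): 3 passages
  (8, 3): 3 passages
Total junctions: 7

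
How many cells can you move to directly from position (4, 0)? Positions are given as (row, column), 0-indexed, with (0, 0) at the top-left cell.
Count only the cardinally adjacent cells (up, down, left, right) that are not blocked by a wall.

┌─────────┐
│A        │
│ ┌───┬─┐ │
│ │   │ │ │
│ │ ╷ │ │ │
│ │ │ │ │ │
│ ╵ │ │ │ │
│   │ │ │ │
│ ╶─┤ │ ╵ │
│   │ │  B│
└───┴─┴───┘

Checking passable neighbors of (4, 0):
Neighbors: (3, 0), (4, 1)
Count: 2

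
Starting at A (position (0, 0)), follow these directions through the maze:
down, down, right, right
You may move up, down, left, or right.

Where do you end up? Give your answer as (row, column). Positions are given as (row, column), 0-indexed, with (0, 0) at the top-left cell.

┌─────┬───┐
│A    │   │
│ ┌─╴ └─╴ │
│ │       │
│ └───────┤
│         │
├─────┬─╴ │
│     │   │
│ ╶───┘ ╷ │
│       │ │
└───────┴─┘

Following directions step by step:
Start: (0, 0)
  down: (0, 0) → (1, 0)
  down: (1, 0) → (2, 0)
  right: (2, 0) → (2, 1)
  right: (2, 1) → (2, 2)
Final position: (2, 2)

Path taken:

┌─────┬───┐
│A    │   │
│ ┌─╴ └─╴ │
│↓│       │
│ └───────┤
│↳ → B    │
├─────┬─╴ │
│     │   │
│ ╶───┘ ╷ │
│       │ │
└───────┴─┘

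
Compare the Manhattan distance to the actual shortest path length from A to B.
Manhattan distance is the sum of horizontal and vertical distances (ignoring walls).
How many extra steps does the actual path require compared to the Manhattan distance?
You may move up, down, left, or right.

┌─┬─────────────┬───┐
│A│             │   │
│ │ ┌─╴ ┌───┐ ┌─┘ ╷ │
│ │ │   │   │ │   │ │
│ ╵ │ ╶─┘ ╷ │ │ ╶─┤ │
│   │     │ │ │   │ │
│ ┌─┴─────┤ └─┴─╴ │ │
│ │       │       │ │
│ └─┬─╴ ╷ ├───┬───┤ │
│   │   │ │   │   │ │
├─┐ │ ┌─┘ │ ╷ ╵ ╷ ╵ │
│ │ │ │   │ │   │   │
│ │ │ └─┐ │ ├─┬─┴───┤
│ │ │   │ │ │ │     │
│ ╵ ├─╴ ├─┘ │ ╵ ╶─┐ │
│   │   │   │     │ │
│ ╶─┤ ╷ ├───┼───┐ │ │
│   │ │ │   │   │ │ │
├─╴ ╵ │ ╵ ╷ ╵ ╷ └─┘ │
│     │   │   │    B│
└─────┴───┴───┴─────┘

Manhattan distance: |9 - 0| + |9 - 0| = 18
Actual path length: 28
Extra steps: 28 - 18 = 10

Solution:

┌─┬─────────────┬───┐
│A│             │   │
│ │ ┌─╴ ┌───┐ ┌─┘ ╷ │
│↓│ │   │   │ │   │ │
│ ╵ │ ╶─┘ ╷ │ │ ╶─┤ │
│↓  │     │ │ │   │ │
│ ┌─┴─────┤ └─┴─╴ │ │
│↓│       │       │ │
│ └─┬─╴ ╷ ├───┬───┤ │
│↳ ↓│   │ │   │   │ │
├─┐ │ ┌─┘ │ ╷ ╵ ╷ ╵ │
│ │↓│ │   │ │   │   │
│ │ │ └─┐ │ ├─┬─┴───┤
│ │↓│   │ │ │ │     │
│ ╵ ├─╴ ├─┘ │ ╵ ╶─┐ │
│↓ ↲│↱ ↓│   │     │ │
│ ╶─┤ ╷ ├───┼───┐ │ │
│↳ ↓│↑│↓│↱ ↓│↱ ↓│ │ │
├─╴ ╵ │ ╵ ╷ ╵ ╷ └─┘ │
│  ↳ ↑│↳ ↑│↳ ↑│↳ → B│
└─────┴───┴───┴─────┘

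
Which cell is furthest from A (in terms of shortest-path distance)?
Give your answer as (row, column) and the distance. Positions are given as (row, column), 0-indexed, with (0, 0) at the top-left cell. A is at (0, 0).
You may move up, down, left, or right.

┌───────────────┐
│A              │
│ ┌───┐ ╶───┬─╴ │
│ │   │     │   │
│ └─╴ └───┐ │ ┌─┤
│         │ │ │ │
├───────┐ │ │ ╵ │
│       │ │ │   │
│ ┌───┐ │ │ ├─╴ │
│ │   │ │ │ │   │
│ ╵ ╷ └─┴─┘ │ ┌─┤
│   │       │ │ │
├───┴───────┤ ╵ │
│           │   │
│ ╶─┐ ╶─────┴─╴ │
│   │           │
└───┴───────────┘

Computing BFS distances from A to all cells:
Furthest cell: (7, 1)
Distance: 28 steps

Path from A to the furthest cell:

┌───────────────┐
│A → → → → → → ↓│
│ ┌───┐ ╶───┬─╴ │
│ │   │     │↓ ↲│
│ └─╴ └───┐ │ ┌─┤
│         │ │↓│ │
├───────┐ │ │ ╵ │
│       │ │ │↳ ↓│
│ ┌───┐ │ │ ├─╴ │
│ │   │ │ │ │↓ ↲│
│ ╵ ╷ └─┴─┘ │ ┌─┤
│   │       │↓│ │
├───┴───────┤ ╵ │
│↓ ← ↰      │↳ ↓│
│ ╶─┐ ╶─────┴─╴ │
│↳ B│↑ ← ← ← ← ↲│
└───┴───────────┘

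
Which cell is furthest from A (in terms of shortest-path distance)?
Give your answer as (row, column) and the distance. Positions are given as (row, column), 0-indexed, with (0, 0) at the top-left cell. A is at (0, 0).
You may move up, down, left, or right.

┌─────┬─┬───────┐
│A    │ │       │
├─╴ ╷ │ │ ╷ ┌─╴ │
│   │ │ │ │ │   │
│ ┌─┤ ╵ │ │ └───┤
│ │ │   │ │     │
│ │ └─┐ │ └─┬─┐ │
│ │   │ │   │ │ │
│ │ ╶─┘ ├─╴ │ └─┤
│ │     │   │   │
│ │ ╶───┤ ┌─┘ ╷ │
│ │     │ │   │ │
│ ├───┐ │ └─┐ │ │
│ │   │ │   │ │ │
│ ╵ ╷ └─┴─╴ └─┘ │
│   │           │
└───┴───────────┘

Computing BFS distances from A to all cells:
Furthest cell: (3, 7)
Distance: 32 steps

Path from A to the furthest cell:

┌─────┬─┬───────┐
│A ↓  │ │↱ ↓    │
├─╴ ╷ │ │ ╷ ┌─╴ │
│↓ ↲│ │ │↑│↓│   │
│ ┌─┤ ╵ │ │ └───┤
│↓│ │   │↑│↳ → ↓│
│ │ └─┐ │ └─┬─┐ │
│↓│   │ │↑ ↰│ │B│
│ │ ╶─┘ ├─╴ │ └─┤
│↓│     │↱ ↑│   │
│ │ ╶───┤ ┌─┘ ╷ │
│↓│     │↑│   │ │
│ ├───┐ │ └─┐ │ │
│↓│↱ ↓│ │↑ ↰│ │ │
│ ╵ ╷ └─┴─╴ └─┘ │
│↳ ↑│↳ → → ↑    │
└───┴───────────┘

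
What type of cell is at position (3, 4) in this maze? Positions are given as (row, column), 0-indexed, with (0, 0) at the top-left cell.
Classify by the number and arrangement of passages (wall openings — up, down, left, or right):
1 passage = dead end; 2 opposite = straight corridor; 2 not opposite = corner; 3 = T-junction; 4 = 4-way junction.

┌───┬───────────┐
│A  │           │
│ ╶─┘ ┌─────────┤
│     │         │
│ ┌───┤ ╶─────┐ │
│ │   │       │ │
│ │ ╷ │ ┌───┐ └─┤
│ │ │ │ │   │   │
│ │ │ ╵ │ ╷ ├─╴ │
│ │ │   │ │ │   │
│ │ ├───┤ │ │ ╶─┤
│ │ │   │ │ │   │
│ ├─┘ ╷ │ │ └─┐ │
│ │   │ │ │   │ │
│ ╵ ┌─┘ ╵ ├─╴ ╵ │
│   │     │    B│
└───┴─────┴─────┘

Checking cell at (3, 4):
Number of passages: 2
Cell type: corner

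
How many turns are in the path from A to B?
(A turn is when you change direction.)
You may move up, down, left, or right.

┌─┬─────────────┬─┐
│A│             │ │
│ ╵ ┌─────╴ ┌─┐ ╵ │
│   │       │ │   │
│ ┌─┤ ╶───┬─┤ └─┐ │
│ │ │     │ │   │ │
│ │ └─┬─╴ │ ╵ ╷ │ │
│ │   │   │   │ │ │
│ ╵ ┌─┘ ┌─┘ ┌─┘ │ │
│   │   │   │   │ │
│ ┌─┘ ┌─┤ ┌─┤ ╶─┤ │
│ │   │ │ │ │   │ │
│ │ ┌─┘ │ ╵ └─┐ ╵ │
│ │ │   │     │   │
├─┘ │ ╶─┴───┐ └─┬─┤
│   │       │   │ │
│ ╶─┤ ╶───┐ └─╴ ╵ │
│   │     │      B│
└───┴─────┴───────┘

Directions: down, right, up, right, right, right, right, right, right, down, right, down, down, down, down, down, left, up, left, up, right, up, up, left, down, left, down, left, down, down, right, right, down, right, down, right
Number of turns: 23

Solution:

┌─┬─────────────┬─┐
│A│↱ → → → → → ↓│ │
│ ╵ ┌─────╴ ┌─┐ ╵ │
│↳ ↑│       │ │↳ ↓│
│ ┌─┤ ╶───┬─┤ └─┐ │
│ │ │     │ │↓ ↰│↓│
│ │ └─┬─╴ │ ╵ ╷ │ │
│ │   │   │↓ ↲│↑│↓│
│ ╵ ┌─┘ ┌─┘ ┌─┘ │ │
│   │   │↓ ↲│↱ ↑│↓│
│ ┌─┘ ┌─┤ ┌─┤ ╶─┤ │
│ │   │ │↓│ │↑ ↰│↓│
│ │ ┌─┘ │ ╵ └─┐ ╵ │
│ │ │   │↳ → ↓│↑ ↲│
├─┘ │ ╶─┴───┐ └─┬─┤
│   │       │↳ ↓│ │
│ ╶─┤ ╶───┐ └─╴ ╵ │
│   │     │    ↳ B│
└───┴─────┴───────┘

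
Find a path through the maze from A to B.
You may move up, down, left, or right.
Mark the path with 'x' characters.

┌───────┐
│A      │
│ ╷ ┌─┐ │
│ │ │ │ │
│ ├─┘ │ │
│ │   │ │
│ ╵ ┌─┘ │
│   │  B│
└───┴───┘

Finding the shortest path through the maze:
Path length: 6 steps
Directions: right → right → right → down → down → down

Solution:

┌───────┐
│A x x x│
│ ╷ ┌─┐ │
│ │ │ │x│
│ ├─┘ │ │
│ │   │x│
│ ╵ ┌─┘ │
│   │  B│
└───┴───┘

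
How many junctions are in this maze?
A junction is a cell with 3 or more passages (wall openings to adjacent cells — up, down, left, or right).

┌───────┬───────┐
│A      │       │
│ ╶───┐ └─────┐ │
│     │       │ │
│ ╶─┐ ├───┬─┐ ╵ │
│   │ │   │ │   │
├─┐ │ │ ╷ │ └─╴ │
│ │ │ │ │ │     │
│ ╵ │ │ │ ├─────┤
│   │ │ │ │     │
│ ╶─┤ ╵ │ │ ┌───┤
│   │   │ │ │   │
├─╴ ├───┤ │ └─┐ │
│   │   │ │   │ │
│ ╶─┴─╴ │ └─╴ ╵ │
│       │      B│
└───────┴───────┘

Checking each cell for number of passages:

Junctions found (3+ passages):
  (1, 0): 3 passages
  (2, 7): 3 passages
  (4, 0): 3 passages
  (7, 6): 3 passages
Total junctions: 4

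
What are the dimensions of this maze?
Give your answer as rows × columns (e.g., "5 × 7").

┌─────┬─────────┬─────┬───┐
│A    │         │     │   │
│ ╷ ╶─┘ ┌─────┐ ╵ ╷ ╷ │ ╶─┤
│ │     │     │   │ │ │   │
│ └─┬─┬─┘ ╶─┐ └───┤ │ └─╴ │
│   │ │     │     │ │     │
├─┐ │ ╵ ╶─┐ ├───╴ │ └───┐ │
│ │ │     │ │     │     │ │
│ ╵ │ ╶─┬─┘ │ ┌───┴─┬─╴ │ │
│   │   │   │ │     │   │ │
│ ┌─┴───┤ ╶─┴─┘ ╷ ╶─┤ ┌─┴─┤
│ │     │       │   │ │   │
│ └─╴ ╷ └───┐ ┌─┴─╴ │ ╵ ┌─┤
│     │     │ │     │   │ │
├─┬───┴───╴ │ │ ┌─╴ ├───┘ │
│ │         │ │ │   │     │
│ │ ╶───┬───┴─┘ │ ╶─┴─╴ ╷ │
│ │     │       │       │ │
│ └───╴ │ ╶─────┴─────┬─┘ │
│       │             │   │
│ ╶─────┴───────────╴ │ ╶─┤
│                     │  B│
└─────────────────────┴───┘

Counting the maze dimensions:
Rows (vertical): 11
Columns (horizontal): 13
Dimensions: 11 × 13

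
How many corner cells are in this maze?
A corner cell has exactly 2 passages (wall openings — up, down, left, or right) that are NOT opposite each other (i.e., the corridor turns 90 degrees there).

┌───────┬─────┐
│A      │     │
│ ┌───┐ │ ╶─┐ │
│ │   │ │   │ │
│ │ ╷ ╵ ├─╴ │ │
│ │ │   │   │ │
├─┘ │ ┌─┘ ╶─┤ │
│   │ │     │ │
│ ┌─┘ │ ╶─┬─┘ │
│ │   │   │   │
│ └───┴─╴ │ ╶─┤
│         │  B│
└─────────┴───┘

Counting corner cells (2 non-opposite passages):
Total corners: 22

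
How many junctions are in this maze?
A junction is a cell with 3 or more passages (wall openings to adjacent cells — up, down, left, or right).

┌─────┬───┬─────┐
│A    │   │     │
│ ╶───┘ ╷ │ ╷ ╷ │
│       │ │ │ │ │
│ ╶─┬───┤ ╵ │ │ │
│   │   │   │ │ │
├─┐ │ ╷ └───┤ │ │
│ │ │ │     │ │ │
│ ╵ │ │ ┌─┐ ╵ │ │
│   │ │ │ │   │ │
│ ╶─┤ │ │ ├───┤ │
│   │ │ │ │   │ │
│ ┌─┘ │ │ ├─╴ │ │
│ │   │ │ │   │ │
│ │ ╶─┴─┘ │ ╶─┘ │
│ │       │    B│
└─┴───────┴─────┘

Checking each cell for number of passages:

Junctions found (3+ passages):
  (0, 6): 3 passages
  (1, 0): 3 passages
  (3, 3): 3 passages
  (4, 0): 3 passages
  (5, 0): 3 passages
Total junctions: 5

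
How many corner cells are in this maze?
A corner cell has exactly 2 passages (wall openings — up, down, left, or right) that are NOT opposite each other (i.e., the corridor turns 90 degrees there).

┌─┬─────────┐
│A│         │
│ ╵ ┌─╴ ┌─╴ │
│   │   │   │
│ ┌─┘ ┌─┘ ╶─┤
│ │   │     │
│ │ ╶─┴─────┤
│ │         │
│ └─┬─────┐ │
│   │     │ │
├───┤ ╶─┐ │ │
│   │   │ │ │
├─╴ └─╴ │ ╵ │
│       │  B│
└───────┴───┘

Counting corner cells (2 non-opposite passages):
Total corners: 20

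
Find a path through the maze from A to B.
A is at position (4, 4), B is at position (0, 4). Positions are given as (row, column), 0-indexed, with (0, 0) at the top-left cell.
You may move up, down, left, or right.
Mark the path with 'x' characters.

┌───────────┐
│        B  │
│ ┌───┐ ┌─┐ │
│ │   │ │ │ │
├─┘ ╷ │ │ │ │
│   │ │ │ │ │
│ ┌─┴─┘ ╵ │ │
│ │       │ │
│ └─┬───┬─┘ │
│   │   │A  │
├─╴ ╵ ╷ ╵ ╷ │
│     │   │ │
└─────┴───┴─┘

Finding the shortest path from (4, 4) to (0, 4):
Path length: 6 steps
Directions: right → up → up → up → up → left

Solution:

┌───────────┐
│        B x│
│ ┌───┐ ┌─┐ │
│ │   │ │ │x│
├─┘ ╷ │ │ │ │
│   │ │ │ │x│
│ ┌─┴─┘ ╵ │ │
│ │       │x│
│ └─┬───┬─┘ │
│   │   │A x│
├─╴ ╵ ╷ ╵ ╷ │
│     │   │ │
└─────┴───┴─┘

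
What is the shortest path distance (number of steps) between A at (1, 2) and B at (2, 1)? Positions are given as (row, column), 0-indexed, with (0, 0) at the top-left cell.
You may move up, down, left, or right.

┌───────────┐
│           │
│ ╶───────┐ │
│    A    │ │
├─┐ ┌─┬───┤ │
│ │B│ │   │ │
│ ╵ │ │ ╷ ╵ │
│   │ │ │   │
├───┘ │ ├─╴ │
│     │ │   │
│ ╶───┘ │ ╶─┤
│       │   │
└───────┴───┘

Finding path from (1, 2) to (2, 1):
Path: (1,2) → (1,1) → (2,1)
Distance: 2 steps

Solution:

┌───────────┐
│           │
│ ╶───────┐ │
│  ↓ A    │ │
├─┐ ┌─┬───┤ │
│ │B│ │   │ │
│ ╵ │ │ ╷ ╵ │
│   │ │ │   │
├───┘ │ ├─╴ │
│     │ │   │
│ ╶───┘ │ ╶─┤
│       │   │
└───────┴───┘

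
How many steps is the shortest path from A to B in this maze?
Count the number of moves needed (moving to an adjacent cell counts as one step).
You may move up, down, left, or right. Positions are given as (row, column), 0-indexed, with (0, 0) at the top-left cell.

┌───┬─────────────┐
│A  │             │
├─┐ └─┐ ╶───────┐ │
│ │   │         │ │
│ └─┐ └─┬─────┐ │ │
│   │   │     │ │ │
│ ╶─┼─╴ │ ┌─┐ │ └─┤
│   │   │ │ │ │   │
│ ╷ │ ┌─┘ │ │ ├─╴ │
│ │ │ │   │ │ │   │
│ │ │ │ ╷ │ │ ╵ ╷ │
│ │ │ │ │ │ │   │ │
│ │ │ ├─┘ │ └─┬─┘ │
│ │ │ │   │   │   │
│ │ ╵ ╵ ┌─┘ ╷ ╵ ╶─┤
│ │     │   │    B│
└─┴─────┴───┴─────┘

Using BFS to find shortest path:
Start: (0, 0), End: (7, 8)
Path found:
(0,0) → (0,1) → (1,1) → (1,2) → (2,2) → (2,3) → (3,3) → (3,2) → (4,2) → (5,2) → (6,2) → (7,2) → (7,3) → (6,3) → (6,4) → (5,4) → (4,4) → (3,4) → (2,4) → (2,5) → (2,6) → (3,6) → (4,6) → (5,6) → (5,7) → (4,7) → (4,8) → (5,8) → (6,8) → (6,7) → (7,7) → (7,8)
Number of steps: 31

Solution:

┌───┬─────────────┐
│A ↓│             │
├─┐ └─┐ ╶───────┐ │
│ │↳ ↓│         │ │
│ └─┐ └─┬─────┐ │ │
│   │↳ ↓│↱ → ↓│ │ │
│ ╶─┼─╴ │ ┌─┐ │ └─┤
│   │↓ ↲│↑│ │↓│   │
│ ╷ │ ┌─┘ │ │ ├─╴ │
│ │ │↓│  ↑│ │↓│↱ ↓│
│ │ │ │ ╷ │ │ ╵ ╷ │
│ │ │↓│ │↑│ │↳ ↑│↓│
│ │ │ ├─┘ │ └─┬─┘ │
│ │ │↓│↱ ↑│   │↓ ↲│
│ │ ╵ ╵ ┌─┘ ╷ ╵ ╶─┤
│ │  ↳ ↑│   │  ↳ B│
└─┴─────┴───┴─────┘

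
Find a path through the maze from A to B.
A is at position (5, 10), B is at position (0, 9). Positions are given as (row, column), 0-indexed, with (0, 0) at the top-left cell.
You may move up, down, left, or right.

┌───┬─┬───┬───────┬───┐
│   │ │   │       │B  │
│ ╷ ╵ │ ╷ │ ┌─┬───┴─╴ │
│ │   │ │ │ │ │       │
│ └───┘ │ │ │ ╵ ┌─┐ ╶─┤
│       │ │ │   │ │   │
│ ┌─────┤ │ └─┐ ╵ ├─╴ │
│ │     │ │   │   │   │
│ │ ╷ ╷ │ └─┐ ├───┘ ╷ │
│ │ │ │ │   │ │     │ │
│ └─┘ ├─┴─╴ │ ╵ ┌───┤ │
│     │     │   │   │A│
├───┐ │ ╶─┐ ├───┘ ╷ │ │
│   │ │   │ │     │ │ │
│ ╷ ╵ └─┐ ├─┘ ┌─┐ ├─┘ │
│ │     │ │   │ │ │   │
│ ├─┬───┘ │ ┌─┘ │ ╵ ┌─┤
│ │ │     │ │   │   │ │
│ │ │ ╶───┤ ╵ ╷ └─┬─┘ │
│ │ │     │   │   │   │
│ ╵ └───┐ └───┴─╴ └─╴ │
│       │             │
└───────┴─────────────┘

Finding the shortest path from (5, 10) to (0, 9):
Path length: 8 steps
Directions: up → up → up → left → up → right → up → left

Solution:

┌───┬─┬───┬───────┬───┐
│   │ │   │       │B ↰│
│ ╷ ╵ │ ╷ │ ┌─┬───┴─╴ │
│ │   │ │ │ │ │    ↱ ↑│
│ └───┘ │ │ │ ╵ ┌─┐ ╶─┤
│       │ │ │   │ │↑ ↰│
│ ┌─────┤ │ └─┐ ╵ ├─╴ │
│ │     │ │   │   │  ↑│
│ │ ╷ ╷ │ └─┐ ├───┘ ╷ │
│ │ │ │ │   │ │     │↑│
│ └─┘ ├─┴─╴ │ ╵ ┌───┤ │
│     │     │   │   │A│
├───┐ │ ╶─┐ ├───┘ ╷ │ │
│   │ │   │ │     │ │ │
│ ╷ ╵ └─┐ ├─┘ ┌─┐ ├─┘ │
│ │     │ │   │ │ │   │
│ ├─┬───┘ │ ┌─┘ │ ╵ ┌─┤
│ │ │     │ │   │   │ │
│ │ │ ╶───┤ ╵ ╷ └─┬─┘ │
│ │ │     │   │   │   │
│ ╵ └───┐ └───┴─╴ └─╴ │
│       │             │
└───────┴─────────────┘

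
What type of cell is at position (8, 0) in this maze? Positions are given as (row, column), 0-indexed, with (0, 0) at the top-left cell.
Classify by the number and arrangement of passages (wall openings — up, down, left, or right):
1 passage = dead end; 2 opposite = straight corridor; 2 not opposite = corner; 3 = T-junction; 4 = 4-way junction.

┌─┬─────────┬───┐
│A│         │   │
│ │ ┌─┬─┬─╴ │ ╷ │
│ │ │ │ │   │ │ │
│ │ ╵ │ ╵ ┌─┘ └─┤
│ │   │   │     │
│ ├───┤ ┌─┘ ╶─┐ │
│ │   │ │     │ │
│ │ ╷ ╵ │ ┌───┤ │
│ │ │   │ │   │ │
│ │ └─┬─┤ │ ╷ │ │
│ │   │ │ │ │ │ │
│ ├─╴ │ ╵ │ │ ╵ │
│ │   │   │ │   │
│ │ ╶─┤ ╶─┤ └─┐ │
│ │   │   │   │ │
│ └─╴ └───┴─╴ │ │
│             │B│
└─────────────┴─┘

Checking cell at (8, 0):
Number of passages: 2
Cell type: corner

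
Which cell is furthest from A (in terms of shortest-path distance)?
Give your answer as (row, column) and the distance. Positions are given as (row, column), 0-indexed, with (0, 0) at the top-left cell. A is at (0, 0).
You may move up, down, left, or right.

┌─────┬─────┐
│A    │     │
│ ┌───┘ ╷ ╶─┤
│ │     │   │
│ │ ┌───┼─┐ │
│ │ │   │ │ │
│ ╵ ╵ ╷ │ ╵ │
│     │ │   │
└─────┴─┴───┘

Computing BFS distances from A to all cells:
Furthest cell: (2, 4)
Distance: 16 steps

Path from A to the furthest cell:

┌─────┬─────┐
│A    │↱ ↓  │
│ ┌───┘ ╷ ╶─┤
│↓│↱ → ↑│↳ ↓│
│ │ ┌───┼─┐ │
│↓│↑│   │B│↓│
│ ╵ ╵ ╷ │ ╵ │
│↳ ↑  │ │↑ ↲│
└─────┴─┴───┘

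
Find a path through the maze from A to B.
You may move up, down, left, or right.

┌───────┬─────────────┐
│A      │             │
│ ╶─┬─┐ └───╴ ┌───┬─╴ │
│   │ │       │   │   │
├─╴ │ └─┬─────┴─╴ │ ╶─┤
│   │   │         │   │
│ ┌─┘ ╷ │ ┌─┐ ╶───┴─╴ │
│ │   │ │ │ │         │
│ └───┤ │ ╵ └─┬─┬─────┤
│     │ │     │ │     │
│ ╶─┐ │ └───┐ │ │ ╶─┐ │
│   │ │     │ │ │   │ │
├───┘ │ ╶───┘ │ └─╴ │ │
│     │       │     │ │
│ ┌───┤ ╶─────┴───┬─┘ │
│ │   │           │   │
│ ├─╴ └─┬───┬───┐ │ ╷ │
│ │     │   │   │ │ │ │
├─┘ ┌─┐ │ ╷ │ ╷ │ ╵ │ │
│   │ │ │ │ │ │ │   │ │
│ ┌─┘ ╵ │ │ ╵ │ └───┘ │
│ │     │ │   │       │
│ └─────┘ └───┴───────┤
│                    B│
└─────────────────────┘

Finding the shortest path through the maze:
Path length: 69 steps
Directions: right → right → right → down → right → right → right → up → right → right → right → right → down → left → down → right → down → left → left → left → left → up → left → left → down → down → right → right → down → down → left → left → left → down → right → right → right → right → right → down → down → right → up → up → right → down → down → down → left → left → left → up → up → left → down → down → left → up → up → left → down → down → down → right → right → right → right → right → right

Solution:

┌───────┬─────────────┐
│A → → ↓│    ↱ → → → ↓│
│ ╶─┬─┐ └───╴ ┌───┬─╴ │
│   │ │↳ → → ↑│   │↓ ↲│
├─╴ │ └─┬─────┴─╴ │ ╶─┤
│   │   │↓ ← ↰    │↳ ↓│
│ ┌─┘ ╷ │ ┌─┐ ╶───┴─╴ │
│ │   │ │↓│ │↑ ← ← ← ↲│
│ └───┤ │ ╵ └─┬─┬─────┤
│     │ │↳ → ↓│ │     │
│ ╶─┐ │ └───┐ │ │ ╶─┐ │
│   │ │     │↓│ │   │ │
├───┘ │ ╶───┘ │ └─╴ │ │
│     │↓ ← ← ↲│     │ │
│ ┌───┤ ╶─────┴───┬─┘ │
│ │   │↳ → → → → ↓│↱ ↓│
│ ├─╴ └─┬───┬───┐ │ ╷ │
│ │     │↓ ↰│↓ ↰│↓│↑│↓│
├─┘ ┌─┐ │ ╷ │ ╷ │ ╵ │ │
│   │ │ │↓│↑│↓│↑│↳ ↑│↓│
│ ┌─┘ ╵ │ │ ╵ │ └───┘ │
│ │     │↓│↑ ↲│↑ ← ← ↲│
│ └─────┘ └───┴───────┤
│        ↳ → → → → → B│
└─────────────────────┘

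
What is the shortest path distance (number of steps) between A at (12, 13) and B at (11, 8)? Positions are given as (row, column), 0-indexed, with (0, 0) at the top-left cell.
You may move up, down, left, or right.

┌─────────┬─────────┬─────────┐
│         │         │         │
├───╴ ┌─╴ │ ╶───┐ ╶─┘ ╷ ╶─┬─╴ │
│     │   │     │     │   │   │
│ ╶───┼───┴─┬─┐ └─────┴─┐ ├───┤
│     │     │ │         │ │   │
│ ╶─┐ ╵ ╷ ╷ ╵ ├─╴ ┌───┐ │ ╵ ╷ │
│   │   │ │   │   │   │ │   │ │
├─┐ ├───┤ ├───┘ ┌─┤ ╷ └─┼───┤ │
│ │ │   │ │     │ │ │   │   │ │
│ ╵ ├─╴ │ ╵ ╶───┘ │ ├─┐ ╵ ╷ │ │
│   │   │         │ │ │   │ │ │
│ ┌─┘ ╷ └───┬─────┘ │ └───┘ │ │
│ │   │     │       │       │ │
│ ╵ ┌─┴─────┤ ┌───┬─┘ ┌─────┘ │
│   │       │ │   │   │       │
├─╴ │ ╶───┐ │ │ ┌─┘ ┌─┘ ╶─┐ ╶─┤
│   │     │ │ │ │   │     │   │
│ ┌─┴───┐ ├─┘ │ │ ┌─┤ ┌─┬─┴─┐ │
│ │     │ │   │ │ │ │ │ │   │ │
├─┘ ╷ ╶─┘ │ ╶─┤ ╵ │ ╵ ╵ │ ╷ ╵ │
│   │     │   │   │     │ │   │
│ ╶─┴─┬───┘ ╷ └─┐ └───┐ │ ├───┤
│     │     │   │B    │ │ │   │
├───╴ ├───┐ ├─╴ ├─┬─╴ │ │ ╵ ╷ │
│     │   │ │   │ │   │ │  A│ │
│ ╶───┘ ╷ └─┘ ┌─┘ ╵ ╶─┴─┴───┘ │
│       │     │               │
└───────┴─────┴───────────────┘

Finding path from (12, 13) to (11, 8):
Path: (12,13) → (11,13) → (11,14) → (12,14) → (13,14) → (13,13) → (13,12) → (13,11) → (13,10) → (13,9) → (12,9) → (12,10) → (11,10) → (11,9) → (11,8)
Distance: 14 steps

Solution:

┌─────────┬─────────┬─────────┐
│         │         │         │
├───╴ ┌─╴ │ ╶───┐ ╶─┘ ╷ ╶─┬─╴ │
│     │   │     │     │   │   │
│ ╶───┼───┴─┬─┐ └─────┴─┐ ├───┤
│     │     │ │         │ │   │
│ ╶─┐ ╵ ╷ ╷ ╵ ├─╴ ┌───┐ │ ╵ ╷ │
│   │   │ │   │   │   │ │   │ │
├─┐ ├───┤ ├───┘ ┌─┤ ╷ └─┼───┤ │
│ │ │   │ │     │ │ │   │   │ │
│ ╵ ├─╴ │ ╵ ╶───┘ │ ├─┐ ╵ ╷ │ │
│   │   │         │ │ │   │ │ │
│ ┌─┘ ╷ └───┬─────┘ │ └───┘ │ │
│ │   │     │       │       │ │
│ ╵ ┌─┴─────┤ ┌───┬─┘ ┌─────┘ │
│   │       │ │   │   │       │
├─╴ │ ╶───┐ │ │ ┌─┘ ┌─┘ ╶─┐ ╶─┤
│   │     │ │ │ │   │     │   │
│ ┌─┴───┐ ├─┘ │ │ ┌─┤ ┌─┬─┴─┐ │
│ │     │ │   │ │ │ │ │ │   │ │
├─┘ ╷ ╶─┘ │ ╶─┤ ╵ │ ╵ ╵ │ ╷ ╵ │
│   │     │   │   │     │ │   │
│ ╶─┴─┬───┘ ╷ └─┐ └───┐ │ ├───┤
│     │     │   │B ← ↰│ │ │↱ ↓│
├───╴ ├───┐ ├─╴ ├─┬─╴ │ │ ╵ ╷ │
│     │   │ │   │ │↱ ↑│ │  A│↓│
│ ╶───┘ ╷ └─┘ ┌─┘ ╵ ╶─┴─┴───┘ │
│       │     │    ↑ ← ← ← ← ↲│
└───────┴─────┴───────────────┘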